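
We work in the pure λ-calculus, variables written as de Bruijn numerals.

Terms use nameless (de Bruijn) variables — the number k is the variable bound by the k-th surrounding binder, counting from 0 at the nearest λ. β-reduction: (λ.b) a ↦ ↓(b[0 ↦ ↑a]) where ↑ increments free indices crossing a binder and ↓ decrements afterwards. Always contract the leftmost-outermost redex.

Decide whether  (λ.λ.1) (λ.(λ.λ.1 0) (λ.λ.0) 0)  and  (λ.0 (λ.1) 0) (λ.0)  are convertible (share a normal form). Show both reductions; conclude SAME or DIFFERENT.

Term A:
  start: (λ.λ.1) (λ.(λ.λ.1 0) (λ.λ.0) 0)
  step 1: λ.λ.(λ.λ.1 0) (λ.λ.0) 0
  step 2: λ.λ.(λ.(λ.λ.0) 0) 0
  step 3: λ.λ.(λ.λ.0) 0
  step 4: λ.λ.λ.0

Term B:
  start: (λ.0 (λ.1) 0) (λ.0)
  step 1: (λ.0) (λ.λ.0) (λ.0)
  step 2: (λ.λ.0) (λ.0)
  step 3: λ.0

Answer: DIFFERENT — A ⇓ λ.λ.λ.0, B ⇓ λ.0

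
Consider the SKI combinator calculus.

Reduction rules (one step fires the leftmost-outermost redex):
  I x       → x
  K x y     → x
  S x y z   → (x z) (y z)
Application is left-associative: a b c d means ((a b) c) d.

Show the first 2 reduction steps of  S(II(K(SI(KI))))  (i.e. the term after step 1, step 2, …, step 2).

  start: S(II(K(SI(KI))))
  [1] S(I(K(SI(KI))))
  [2] S(K(SI(KI)))

Answer: after 2 steps: S(K(SI(KI)))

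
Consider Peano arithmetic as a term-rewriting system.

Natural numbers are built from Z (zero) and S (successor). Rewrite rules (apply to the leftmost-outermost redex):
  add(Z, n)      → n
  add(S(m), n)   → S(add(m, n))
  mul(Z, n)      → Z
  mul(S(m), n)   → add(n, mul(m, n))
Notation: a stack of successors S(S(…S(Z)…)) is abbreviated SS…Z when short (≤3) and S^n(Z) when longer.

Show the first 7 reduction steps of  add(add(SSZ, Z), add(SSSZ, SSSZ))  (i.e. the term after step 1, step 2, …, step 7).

  start: add(add(SSZ, Z), add(SSSZ, SSSZ))
  →1  add(S(add(SZ, Z)), add(SSSZ, SSSZ))
  →2  S(add(add(SZ, Z), add(SSSZ, SSSZ)))
  →3  S(add(S(add(Z, Z)), add(SSSZ, SSSZ)))
  →4  S(S(add(add(Z, Z), add(SSSZ, SSSZ))))
  →5  S(S(add(Z, add(SSSZ, SSSZ))))
  →6  S(S(add(SSSZ, SSSZ)))
  →7  S(S(S(add(SSZ, SSSZ))))

Answer: after 7 steps: S(S(S(add(SSZ, SSSZ))))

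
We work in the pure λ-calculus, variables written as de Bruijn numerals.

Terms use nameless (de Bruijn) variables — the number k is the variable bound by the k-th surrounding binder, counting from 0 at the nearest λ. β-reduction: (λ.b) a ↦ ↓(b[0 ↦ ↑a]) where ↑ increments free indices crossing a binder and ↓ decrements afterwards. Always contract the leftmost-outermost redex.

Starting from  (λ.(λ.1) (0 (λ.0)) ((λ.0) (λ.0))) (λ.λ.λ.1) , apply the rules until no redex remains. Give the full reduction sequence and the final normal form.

  start: (λ.(λ.1) (0 (λ.0)) ((λ.0) (λ.0))) (λ.λ.λ.1)
  step 1: (λ.λ.λ.λ.1) ((λ.λ.λ.1) (λ.0)) ((λ.0) (λ.0))
  step 2: (λ.λ.λ.1) ((λ.0) (λ.0))
  step 3: λ.λ.1

Answer: normal form = λ.λ.1  (in 3 steps)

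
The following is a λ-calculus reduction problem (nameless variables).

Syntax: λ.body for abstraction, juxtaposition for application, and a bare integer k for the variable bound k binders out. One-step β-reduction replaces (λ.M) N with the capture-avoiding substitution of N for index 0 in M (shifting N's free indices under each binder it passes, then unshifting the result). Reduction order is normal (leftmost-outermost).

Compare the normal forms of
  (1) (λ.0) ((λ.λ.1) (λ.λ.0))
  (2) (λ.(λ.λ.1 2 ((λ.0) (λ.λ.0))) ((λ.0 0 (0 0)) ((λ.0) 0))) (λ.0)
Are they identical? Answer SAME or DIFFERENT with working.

Term A:
  start: (λ.0) ((λ.λ.1) (λ.λ.0))
  step 1: (λ.λ.1) (λ.λ.0)
  step 2: λ.λ.λ.0

Term B:
  start: (λ.(λ.λ.1 2 ((λ.0) (λ.λ.0))) ((λ.0 0 (0 0)) ((λ.0) 0))) (λ.0)
  step 1: (λ.λ.1 (λ.0) ((λ.0) (λ.λ.0))) ((λ.0 0 (0 0)) ((λ.0) (λ.0)))
  step 2: λ.(λ.0 0 (0 0)) ((λ.0) (λ.0)) (λ.0) ((λ.0) (λ.λ.0))
  step 3: λ.(λ.0) (λ.0) ((λ.0) (λ.0)) ((λ.0) (λ.0) ((λ.0) (λ.0))) (λ.0) ((λ.0) (λ.λ.0))
  step 4: λ.(λ.0) ((λ.0) (λ.0)) ((λ.0) (λ.0) ((λ.0) (λ.0))) (λ.0) ((λ.0) (λ.λ.0))
  step 5: λ.(λ.0) (λ.0) ((λ.0) (λ.0) ((λ.0) (λ.0))) (λ.0) ((λ.0) (λ.λ.0))
  step 6: λ.(λ.0) ((λ.0) (λ.0) ((λ.0) (λ.0))) (λ.0) ((λ.0) (λ.λ.0))
  step 7: λ.(λ.0) (λ.0) ((λ.0) (λ.0)) (λ.0) ((λ.0) (λ.λ.0))
  step 8: λ.(λ.0) ((λ.0) (λ.0)) (λ.0) ((λ.0) (λ.λ.0))
  step 9: λ.(λ.0) (λ.0) (λ.0) ((λ.0) (λ.λ.0))
  step 10: λ.(λ.0) (λ.0) ((λ.0) (λ.λ.0))
  step 11: λ.(λ.0) ((λ.0) (λ.λ.0))
  step 12: λ.(λ.0) (λ.λ.0)
  step 13: λ.λ.λ.0

Answer: SAME — A ⇓ λ.λ.λ.0, B ⇓ λ.λ.λ.0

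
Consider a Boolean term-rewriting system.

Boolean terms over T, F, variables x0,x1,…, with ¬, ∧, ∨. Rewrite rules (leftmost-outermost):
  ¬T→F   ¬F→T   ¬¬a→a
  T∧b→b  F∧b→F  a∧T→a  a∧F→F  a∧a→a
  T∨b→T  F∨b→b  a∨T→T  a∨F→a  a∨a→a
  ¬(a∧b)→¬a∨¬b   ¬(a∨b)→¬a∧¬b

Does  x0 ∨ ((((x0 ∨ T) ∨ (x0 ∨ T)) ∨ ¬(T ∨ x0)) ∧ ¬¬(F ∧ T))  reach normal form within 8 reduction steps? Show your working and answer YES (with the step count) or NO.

Answer: YES — reaches normal form x0 in 7 ≤ 8 steps

Derivation:
  start: x0 ∨ ((((x0 ∨ T) ∨ (x0 ∨ T)) ∨ ¬(T ∨ x0)) ∧ ¬¬(F ∧ T))
  →1  x0 ∨ (((x0 ∨ T) ∨ ¬(T ∨ x0)) ∧ ¬¬(F ∧ T))
  →2  x0 ∨ ((T ∨ ¬(T ∨ x0)) ∧ ¬¬(F ∧ T))
  →3  x0 ∨ (T ∧ ¬¬(F ∧ T))
  →4  x0 ∨ ¬¬(F ∧ T)
  →5  x0 ∨ (F ∧ T)
  →6  x0 ∨ F
  →7  x0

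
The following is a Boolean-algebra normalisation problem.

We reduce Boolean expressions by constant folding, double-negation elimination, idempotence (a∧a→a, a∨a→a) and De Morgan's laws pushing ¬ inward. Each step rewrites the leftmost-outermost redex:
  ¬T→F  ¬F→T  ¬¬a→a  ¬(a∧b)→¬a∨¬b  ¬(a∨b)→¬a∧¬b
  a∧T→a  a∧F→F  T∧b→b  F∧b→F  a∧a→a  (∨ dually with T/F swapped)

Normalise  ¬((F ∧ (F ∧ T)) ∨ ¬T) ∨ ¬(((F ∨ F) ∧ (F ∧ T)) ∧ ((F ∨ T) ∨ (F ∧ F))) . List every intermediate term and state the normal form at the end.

  start: ¬((F ∧ (F ∧ T)) ∨ ¬T) ∨ ¬(((F ∨ F) ∧ (F ∧ T)) ∧ ((F ∨ T) ∨ (F ∧ F)))
  step 1: (¬(F ∧ (F ∧ T)) ∧ ¬¬T) ∨ ¬(((F ∨ F) ∧ (F ∧ T)) ∧ ((F ∨ T) ∨ (F ∧ F)))
  step 2: ((¬F ∨ ¬(F ∧ T)) ∧ ¬¬T) ∨ ¬(((F ∨ F) ∧ (F ∧ T)) ∧ ((F ∨ T) ∨ (F ∧ F)))
  step 3: ((T ∨ ¬(F ∧ T)) ∧ ¬¬T) ∨ ¬(((F ∨ F) ∧ (F ∧ T)) ∧ ((F ∨ T) ∨ (F ∧ F)))
  step 4: (T ∧ ¬¬T) ∨ ¬(((F ∨ F) ∧ (F ∧ T)) ∧ ((F ∨ T) ∨ (F ∧ F)))
  step 5: ¬¬T ∨ ¬(((F ∨ F) ∧ (F ∧ T)) ∧ ((F ∨ T) ∨ (F ∧ F)))
  step 6: T ∨ ¬(((F ∨ F) ∧ (F ∧ T)) ∧ ((F ∨ T) ∨ (F ∧ F)))
  step 7: T

Answer: normal form = T  (in 7 steps)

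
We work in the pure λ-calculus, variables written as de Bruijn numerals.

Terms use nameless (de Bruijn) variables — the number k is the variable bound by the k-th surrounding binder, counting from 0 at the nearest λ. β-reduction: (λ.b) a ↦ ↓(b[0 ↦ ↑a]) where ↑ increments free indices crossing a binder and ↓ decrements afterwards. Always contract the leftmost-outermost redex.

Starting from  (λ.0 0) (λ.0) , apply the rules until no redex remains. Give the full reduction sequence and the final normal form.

Answer: normal form = λ.0  (in 2 steps)

Reduction:
  start: (λ.0 0) (λ.0)
  step 1: (λ.0) (λ.0)
  step 2: λ.0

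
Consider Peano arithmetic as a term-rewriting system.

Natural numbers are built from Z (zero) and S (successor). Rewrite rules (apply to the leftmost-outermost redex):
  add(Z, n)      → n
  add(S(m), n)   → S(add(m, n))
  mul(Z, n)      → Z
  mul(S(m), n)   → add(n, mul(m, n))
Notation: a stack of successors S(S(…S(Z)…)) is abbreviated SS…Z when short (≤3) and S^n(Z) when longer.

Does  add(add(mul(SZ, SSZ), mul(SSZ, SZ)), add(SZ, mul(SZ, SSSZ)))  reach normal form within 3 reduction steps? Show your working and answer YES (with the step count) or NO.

Answer: NO — after 3 steps the term is add(S(add(add(SZ, mul(Z, SSZ)), mul(SSZ, SZ))), add(SZ, mul(SZ, SSSZ))), not yet normal

Reduction:
  start: add(add(mul(SZ, SSZ), mul(SSZ, SZ)), add(SZ, mul(SZ, SSSZ)))
  →1  add(add(add(SSZ, mul(Z, SSZ)), mul(SSZ, SZ)), add(SZ, mul(SZ, SSSZ)))
  →2  add(add(S(add(SZ, mul(Z, SSZ))), mul(SSZ, SZ)), add(SZ, mul(SZ, SSSZ)))
  →3  add(S(add(add(SZ, mul(Z, SSZ)), mul(SSZ, SZ))), add(SZ, mul(SZ, SSSZ)))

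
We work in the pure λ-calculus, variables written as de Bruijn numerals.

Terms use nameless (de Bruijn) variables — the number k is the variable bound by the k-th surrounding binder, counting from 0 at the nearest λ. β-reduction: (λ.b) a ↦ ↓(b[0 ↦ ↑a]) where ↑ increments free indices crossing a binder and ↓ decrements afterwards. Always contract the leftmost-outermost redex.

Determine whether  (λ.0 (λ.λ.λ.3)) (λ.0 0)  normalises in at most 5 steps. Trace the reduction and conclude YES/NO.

  start: (λ.0 (λ.λ.λ.3)) (λ.0 0)
  →1  (λ.0 0) (λ.λ.λ.λ.0 0)
  →2  (λ.λ.λ.λ.0 0) (λ.λ.λ.λ.0 0)
  →3  λ.λ.λ.0 0

Answer: YES — reaches normal form λ.λ.λ.0 0 in 3 ≤ 5 steps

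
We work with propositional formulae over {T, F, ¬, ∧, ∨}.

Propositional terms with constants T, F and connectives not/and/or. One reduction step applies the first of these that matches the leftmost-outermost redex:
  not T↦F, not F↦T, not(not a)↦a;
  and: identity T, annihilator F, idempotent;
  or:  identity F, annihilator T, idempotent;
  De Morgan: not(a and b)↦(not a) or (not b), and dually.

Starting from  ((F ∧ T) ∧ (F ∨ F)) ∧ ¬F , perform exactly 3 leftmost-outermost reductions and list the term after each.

Answer: after 3 steps: F

Derivation:
  start: ((F ∧ T) ∧ (F ∨ F)) ∧ ¬F
  [1] (F ∧ (F ∨ F)) ∧ ¬F
  [2] F ∧ ¬F
  [3] F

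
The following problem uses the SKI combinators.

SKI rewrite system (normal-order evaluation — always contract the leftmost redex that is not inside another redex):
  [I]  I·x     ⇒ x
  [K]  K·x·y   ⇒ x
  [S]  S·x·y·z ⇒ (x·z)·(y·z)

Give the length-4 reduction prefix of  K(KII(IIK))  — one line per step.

Answer: after 4 steps: KK

Reduction:
  start: K(KII(IIK))
  step 1: K(I(IIK))
  step 2: K(IIK)
  step 3: K(IK)
  step 4: KK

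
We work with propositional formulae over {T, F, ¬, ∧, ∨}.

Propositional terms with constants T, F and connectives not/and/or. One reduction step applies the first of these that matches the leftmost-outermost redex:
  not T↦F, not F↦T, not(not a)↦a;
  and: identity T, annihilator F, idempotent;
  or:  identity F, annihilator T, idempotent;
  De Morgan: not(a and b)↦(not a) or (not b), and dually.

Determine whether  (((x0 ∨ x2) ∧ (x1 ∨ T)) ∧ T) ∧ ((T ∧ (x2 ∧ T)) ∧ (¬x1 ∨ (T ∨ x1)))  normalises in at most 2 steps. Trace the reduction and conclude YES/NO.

  start: (((x0 ∨ x2) ∧ (x1 ∨ T)) ∧ T) ∧ ((T ∧ (x2 ∧ T)) ∧ (¬x1 ∨ (T ∨ x1)))
  [1] ((x0 ∨ x2) ∧ (x1 ∨ T)) ∧ ((T ∧ (x2 ∧ T)) ∧ (¬x1 ∨ (T ∨ x1)))
  [2] ((x0 ∨ x2) ∧ T) ∧ ((T ∧ (x2 ∧ T)) ∧ (¬x1 ∨ (T ∨ x1)))

Answer: NO — after 2 steps the term is ((x0 ∨ x2) ∧ T) ∧ ((T ∧ (x2 ∧ T)) ∧ (¬x1 ∨ (T ∨ x1))), not yet normal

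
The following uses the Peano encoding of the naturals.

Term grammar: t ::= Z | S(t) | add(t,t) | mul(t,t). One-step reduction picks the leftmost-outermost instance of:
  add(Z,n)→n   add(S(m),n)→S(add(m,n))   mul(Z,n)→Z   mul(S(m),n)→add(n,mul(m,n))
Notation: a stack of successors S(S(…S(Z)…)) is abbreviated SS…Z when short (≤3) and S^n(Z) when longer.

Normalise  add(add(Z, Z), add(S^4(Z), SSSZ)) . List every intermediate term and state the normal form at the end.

Answer: normal form = S^7(Z)  (in 7 steps)

Working:
  start: add(add(Z, Z), add(S^4(Z), SSSZ))
  [1] add(Z, add(S^4(Z), SSSZ))
  [2] add(S^4(Z), SSSZ)
  [3] S(add(SSSZ, SSSZ))
  [4] S(S(add(SSZ, SSSZ)))
  [5] S(S(S(add(SZ, SSSZ))))
  [6] S(S(S(S(add(Z, SSSZ)))))
  [7] S^7(Z)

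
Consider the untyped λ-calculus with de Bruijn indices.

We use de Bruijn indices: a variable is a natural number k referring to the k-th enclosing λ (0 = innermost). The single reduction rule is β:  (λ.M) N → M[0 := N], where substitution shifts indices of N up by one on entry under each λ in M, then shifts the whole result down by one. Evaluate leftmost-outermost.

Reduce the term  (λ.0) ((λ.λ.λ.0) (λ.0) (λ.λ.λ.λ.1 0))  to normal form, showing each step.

  start: (λ.0) ((λ.λ.λ.0) (λ.0) (λ.λ.λ.λ.1 0))
  →1  (λ.λ.λ.0) (λ.0) (λ.λ.λ.λ.1 0)
  →2  (λ.λ.0) (λ.λ.λ.λ.1 0)
  →3  λ.0

Answer: normal form = λ.0  (in 3 steps)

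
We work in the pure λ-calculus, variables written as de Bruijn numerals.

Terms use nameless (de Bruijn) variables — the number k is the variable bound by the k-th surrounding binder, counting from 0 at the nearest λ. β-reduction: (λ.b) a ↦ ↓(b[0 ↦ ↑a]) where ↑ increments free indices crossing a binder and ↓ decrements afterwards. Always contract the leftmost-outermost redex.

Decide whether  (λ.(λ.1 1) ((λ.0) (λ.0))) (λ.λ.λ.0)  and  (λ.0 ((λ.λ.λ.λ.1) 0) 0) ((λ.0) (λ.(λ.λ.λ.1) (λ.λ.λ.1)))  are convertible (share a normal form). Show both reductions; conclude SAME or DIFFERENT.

Term A:
  start: (λ.(λ.1 1) ((λ.0) (λ.0))) (λ.λ.λ.0)
  step 1: (λ.(λ.λ.λ.0) (λ.λ.λ.0)) ((λ.0) (λ.0))
  step 2: (λ.λ.λ.0) (λ.λ.λ.0)
  step 3: λ.λ.0

Term B:
  start: (λ.0 ((λ.λ.λ.λ.1) 0) 0) ((λ.0) (λ.(λ.λ.λ.1) (λ.λ.λ.1)))
  step 1: (λ.0) (λ.(λ.λ.λ.1) (λ.λ.λ.1)) ((λ.λ.λ.λ.1) ((λ.0) (λ.(λ.λ.λ.1) (λ.λ.λ.1)))) ((λ.0) (λ.(λ.λ.λ.1) (λ.λ.λ.1)))
  step 2: (λ.(λ.λ.λ.1) (λ.λ.λ.1)) ((λ.λ.λ.λ.1) ((λ.0) (λ.(λ.λ.λ.1) (λ.λ.λ.1)))) ((λ.0) (λ.(λ.λ.λ.1) (λ.λ.λ.1)))
  step 3: (λ.λ.λ.1) (λ.λ.λ.1) ((λ.0) (λ.(λ.λ.λ.1) (λ.λ.λ.1)))
  step 4: (λ.λ.1) ((λ.0) (λ.(λ.λ.λ.1) (λ.λ.λ.1)))
  step 5: λ.(λ.0) (λ.(λ.λ.λ.1) (λ.λ.λ.1))
  step 6: λ.λ.(λ.λ.λ.1) (λ.λ.λ.1)
  step 7: λ.λ.λ.λ.1

Answer: DIFFERENT — A ⇓ λ.λ.0, B ⇓ λ.λ.λ.λ.1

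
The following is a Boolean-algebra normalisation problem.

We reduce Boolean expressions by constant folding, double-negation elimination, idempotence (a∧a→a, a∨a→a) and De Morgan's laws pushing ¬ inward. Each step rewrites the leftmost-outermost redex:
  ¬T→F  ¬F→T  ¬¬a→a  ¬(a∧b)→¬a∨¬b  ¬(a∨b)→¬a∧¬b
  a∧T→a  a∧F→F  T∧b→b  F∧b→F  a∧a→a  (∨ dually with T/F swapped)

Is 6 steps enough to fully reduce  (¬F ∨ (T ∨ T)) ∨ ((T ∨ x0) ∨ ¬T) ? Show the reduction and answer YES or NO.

  start: (¬F ∨ (T ∨ T)) ∨ ((T ∨ x0) ∨ ¬T)
  step 1: (T ∨ (T ∨ T)) ∨ ((T ∨ x0) ∨ ¬T)
  step 2: T ∨ ((T ∨ x0) ∨ ¬T)
  step 3: T

Answer: YES — reaches normal form T in 3 ≤ 6 steps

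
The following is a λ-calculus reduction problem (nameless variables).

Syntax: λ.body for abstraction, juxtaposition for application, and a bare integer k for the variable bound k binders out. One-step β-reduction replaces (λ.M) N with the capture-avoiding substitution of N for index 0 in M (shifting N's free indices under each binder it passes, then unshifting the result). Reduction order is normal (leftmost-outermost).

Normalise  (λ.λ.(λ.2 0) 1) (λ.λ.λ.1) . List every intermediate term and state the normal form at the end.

  start: (λ.λ.(λ.2 0) 1) (λ.λ.λ.1)
  step 1: λ.(λ.(λ.λ.λ.1) 0) (λ.λ.λ.1)
  step 2: λ.(λ.λ.λ.1) (λ.λ.λ.1)
  step 3: λ.λ.λ.1

Answer: normal form = λ.λ.λ.1  (in 3 steps)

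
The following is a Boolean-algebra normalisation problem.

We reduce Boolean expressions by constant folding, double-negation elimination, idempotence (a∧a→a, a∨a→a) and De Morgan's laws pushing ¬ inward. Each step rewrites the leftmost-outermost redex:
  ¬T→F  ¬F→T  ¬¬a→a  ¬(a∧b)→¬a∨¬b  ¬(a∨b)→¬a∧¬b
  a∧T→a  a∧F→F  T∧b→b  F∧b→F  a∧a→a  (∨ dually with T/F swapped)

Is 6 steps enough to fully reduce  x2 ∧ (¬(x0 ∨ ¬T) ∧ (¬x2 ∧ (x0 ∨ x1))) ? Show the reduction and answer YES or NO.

  start: x2 ∧ (¬(x0 ∨ ¬T) ∧ (¬x2 ∧ (x0 ∨ x1)))
  →1  x2 ∧ ((¬x0 ∧ ¬¬T) ∧ (¬x2 ∧ (x0 ∨ x1)))
  →2  x2 ∧ ((¬x0 ∧ T) ∧ (¬x2 ∧ (x0 ∨ x1)))
  →3  x2 ∧ (¬x0 ∧ (¬x2 ∧ (x0 ∨ x1)))

Answer: YES — reaches normal form x2 ∧ (¬x0 ∧ (¬x2 ∧ (x0 ∨ x1))) in 3 ≤ 6 steps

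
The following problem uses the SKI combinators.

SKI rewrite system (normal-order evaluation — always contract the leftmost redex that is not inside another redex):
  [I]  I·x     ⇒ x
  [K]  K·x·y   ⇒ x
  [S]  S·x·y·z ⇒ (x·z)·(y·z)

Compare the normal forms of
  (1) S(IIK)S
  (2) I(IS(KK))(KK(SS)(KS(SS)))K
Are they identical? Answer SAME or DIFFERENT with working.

Answer: DIFFERENT — A ⇓ SKS, B ⇓ KS

Derivation:
Term A:
  start: S(IIK)S
  →1  S(IK)S
  →2  SKS

Term B:
  start: I(IS(KK))(KK(SS)(KS(SS)))K
  →1  IS(KK)(KK(SS)(KS(SS)))K
  →2  S(KK)(KK(SS)(KS(SS)))K
  →3  KKK(KK(SS)(KS(SS))K)
  →4  K(KK(SS)(KS(SS))K)
  →5  K(K(KS(SS))K)
  →6  K(KS(SS))
  →7  KS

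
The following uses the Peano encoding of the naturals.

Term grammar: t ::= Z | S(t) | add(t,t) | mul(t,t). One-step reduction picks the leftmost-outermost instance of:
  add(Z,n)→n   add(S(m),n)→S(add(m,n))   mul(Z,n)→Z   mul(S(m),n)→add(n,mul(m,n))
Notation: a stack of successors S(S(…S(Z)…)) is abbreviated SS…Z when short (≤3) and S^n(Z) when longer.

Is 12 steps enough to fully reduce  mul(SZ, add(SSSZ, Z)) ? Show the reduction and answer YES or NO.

Answer: YES — reaches normal form SSSZ in 10 ≤ 12 steps

Derivation:
  start: mul(SZ, add(SSSZ, Z))
  step 1: add(add(SSSZ, Z), mul(Z, add(SSSZ, Z)))
  step 2: add(S(add(SSZ, Z)), mul(Z, add(SSSZ, Z)))
  step 3: S(add(add(SSZ, Z), mul(Z, add(SSSZ, Z))))
  step 4: S(add(S(add(SZ, Z)), mul(Z, add(SSSZ, Z))))
  step 5: S(S(add(add(SZ, Z), mul(Z, add(SSSZ, Z)))))
  step 6: S(S(add(S(add(Z, Z)), mul(Z, add(SSSZ, Z)))))
  step 7: S(S(S(add(add(Z, Z), mul(Z, add(SSSZ, Z))))))
  step 8: S(S(S(add(Z, mul(Z, add(SSSZ, Z))))))
  step 9: S(S(S(mul(Z, add(SSSZ, Z)))))
  step 10: SSSZ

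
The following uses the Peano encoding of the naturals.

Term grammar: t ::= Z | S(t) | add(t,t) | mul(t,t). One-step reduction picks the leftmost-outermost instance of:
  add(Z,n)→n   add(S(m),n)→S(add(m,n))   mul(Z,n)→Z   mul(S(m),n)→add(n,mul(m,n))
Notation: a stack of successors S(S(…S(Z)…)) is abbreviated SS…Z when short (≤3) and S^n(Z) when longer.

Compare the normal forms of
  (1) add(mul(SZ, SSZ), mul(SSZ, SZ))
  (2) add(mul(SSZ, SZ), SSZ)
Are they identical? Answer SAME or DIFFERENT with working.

Answer: SAME — A ⇓ S^4(Z), B ⇓ S^4(Z)

Reduction:
Term A:
  start: add(mul(SZ, SSZ), mul(SSZ, SZ))
  [1] add(add(SSZ, mul(Z, SSZ)), mul(SSZ, SZ))
  [2] add(S(add(SZ, mul(Z, SSZ))), mul(SSZ, SZ))
  [3] S(add(add(SZ, mul(Z, SSZ)), mul(SSZ, SZ)))
  [4] S(add(S(add(Z, mul(Z, SSZ))), mul(SSZ, SZ)))
  [5] S(S(add(add(Z, mul(Z, SSZ)), mul(SSZ, SZ))))
  [6] S(S(add(mul(Z, SSZ), mul(SSZ, SZ))))
  [7] S(S(add(Z, mul(SSZ, SZ))))
  [8] S(S(mul(SSZ, SZ)))
  [9] S(S(add(SZ, mul(SZ, SZ))))
  [10] S(S(S(add(Z, mul(SZ, SZ)))))
  [11] S(S(S(mul(SZ, SZ))))
  [12] S(S(S(add(SZ, mul(Z, SZ)))))
  [13] S(S(S(S(add(Z, mul(Z, SZ))))))
  [14] S(S(S(S(mul(Z, SZ)))))
  [15] S^4(Z)

Term B:
  start: add(mul(SSZ, SZ), SSZ)
  [1] add(add(SZ, mul(SZ, SZ)), SSZ)
  [2] add(S(add(Z, mul(SZ, SZ))), SSZ)
  [3] S(add(add(Z, mul(SZ, SZ)), SSZ))
  [4] S(add(mul(SZ, SZ), SSZ))
  [5] S(add(add(SZ, mul(Z, SZ)), SSZ))
  [6] S(add(S(add(Z, mul(Z, SZ))), SSZ))
  [7] S(S(add(add(Z, mul(Z, SZ)), SSZ)))
  [8] S(S(add(mul(Z, SZ), SSZ)))
  [9] S(S(add(Z, SSZ)))
  [10] S^4(Z)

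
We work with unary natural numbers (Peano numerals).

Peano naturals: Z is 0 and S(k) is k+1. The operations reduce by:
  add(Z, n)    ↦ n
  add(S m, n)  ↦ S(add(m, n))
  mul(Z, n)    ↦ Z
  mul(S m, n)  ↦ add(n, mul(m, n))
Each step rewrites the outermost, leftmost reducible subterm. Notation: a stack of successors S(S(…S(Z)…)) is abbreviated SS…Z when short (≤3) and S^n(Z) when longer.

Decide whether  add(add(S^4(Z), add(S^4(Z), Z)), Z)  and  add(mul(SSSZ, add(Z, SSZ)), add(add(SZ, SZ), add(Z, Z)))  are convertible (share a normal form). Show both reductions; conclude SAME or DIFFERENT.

Answer: SAME — A ⇓ S^8(Z), B ⇓ S^8(Z)

Working:
Term A:
  start: add(add(S^4(Z), add(S^4(Z), Z)), Z)
  →1  add(S(add(SSSZ, add(S^4(Z), Z))), Z)
  →2  S(add(add(SSSZ, add(S^4(Z), Z)), Z))
  →3  S(add(S(add(SSZ, add(S^4(Z), Z))), Z))
  →4  S(S(add(add(SSZ, add(S^4(Z), Z)), Z)))
  →5  S(S(add(S(add(SZ, add(S^4(Z), Z))), Z)))
  →6  S(S(S(add(add(SZ, add(S^4(Z), Z)), Z))))
  →7  S(S(S(add(S(add(Z, add(S^4(Z), Z))), Z))))
  →8  S(S(S(S(add(add(Z, add(S^4(Z), Z)), Z)))))
  →9  S(S(S(S(add(add(S^4(Z), Z), Z)))))
  →10  S(S(S(S(add(S(add(SSSZ, Z)), Z)))))
  →11  S(S(S(S(S(add(add(SSSZ, Z), Z))))))
  →12  S(S(S(S(S(add(S(add(SSZ, Z)), Z))))))
  →13  S(S(S(S(S(S(add(add(SSZ, Z), Z)))))))
  →14  S(S(S(S(S(S(add(S(add(SZ, Z)), Z)))))))
  →15  S(S(S(S(S(S(S(add(add(SZ, Z), Z))))))))
  →16  S(S(S(S(S(S(S(add(S(add(Z, Z)), Z))))))))
  →17  S(S(S(S(S(S(S(S(add(add(Z, Z), Z)))))))))
  →18  S(S(S(S(S(S(S(S(add(Z, Z)))))))))
  →19  S^8(Z)

Term B:
  start: add(mul(SSSZ, add(Z, SSZ)), add(add(SZ, SZ), add(Z, Z)))
  →1  add(add(add(Z, SSZ), mul(SSZ, add(Z, SSZ))), add(add(SZ, SZ), add(Z, Z)))
  →2  add(add(SSZ, mul(SSZ, add(Z, SSZ))), add(add(SZ, SZ), add(Z, Z)))
  →3  add(S(add(SZ, mul(SSZ, add(Z, SSZ)))), add(add(SZ, SZ), add(Z, Z)))
  →4  S(add(add(SZ, mul(SSZ, add(Z, SSZ))), add(add(SZ, SZ), add(Z, Z))))
  →5  S(add(S(add(Z, mul(SSZ, add(Z, SSZ)))), add(add(SZ, SZ), add(Z, Z))))
  →6  S(S(add(add(Z, mul(SSZ, add(Z, SSZ))), add(add(SZ, SZ), add(Z, Z)))))
  →7  S(S(add(mul(SSZ, add(Z, SSZ)), add(add(SZ, SZ), add(Z, Z)))))
  →8  S(S(add(add(add(Z, SSZ), mul(SZ, add(Z, SSZ))), add(add(SZ, SZ), add(Z, Z)))))
  →9  S(S(add(add(SSZ, mul(SZ, add(Z, SSZ))), add(add(SZ, SZ), add(Z, Z)))))
  →10  S(S(add(S(add(SZ, mul(SZ, add(Z, SSZ)))), add(add(SZ, SZ), add(Z, Z)))))
  →11  S(S(S(add(add(SZ, mul(SZ, add(Z, SSZ))), add(add(SZ, SZ), add(Z, Z))))))
  →12  S(S(S(add(S(add(Z, mul(SZ, add(Z, SSZ)))), add(add(SZ, SZ), add(Z, Z))))))
  →13  S(S(S(S(add(add(Z, mul(SZ, add(Z, SSZ))), add(add(SZ, SZ), add(Z, Z)))))))
  →14  S(S(S(S(add(mul(SZ, add(Z, SSZ)), add(add(SZ, SZ), add(Z, Z)))))))
  →15  S(S(S(S(add(add(add(Z, SSZ), mul(Z, add(Z, SSZ))), add(add(SZ, SZ), add(Z, Z)))))))
  →16  S(S(S(S(add(add(SSZ, mul(Z, add(Z, SSZ))), add(add(SZ, SZ), add(Z, Z)))))))
  →17  S(S(S(S(add(S(add(SZ, mul(Z, add(Z, SSZ)))), add(add(SZ, SZ), add(Z, Z)))))))
  →18  S(S(S(S(S(add(add(SZ, mul(Z, add(Z, SSZ))), add(add(SZ, SZ), add(Z, Z))))))))
  →19  S(S(S(S(S(add(S(add(Z, mul(Z, add(Z, SSZ)))), add(add(SZ, SZ), add(Z, Z))))))))
  →20  S(S(S(S(S(S(add(add(Z, mul(Z, add(Z, SSZ))), add(add(SZ, SZ), add(Z, Z)))))))))
  →21  S(S(S(S(S(S(add(mul(Z, add(Z, SSZ)), add(add(SZ, SZ), add(Z, Z)))))))))
  →22  S(S(S(S(S(S(add(Z, add(add(SZ, SZ), add(Z, Z)))))))))
  →23  S(S(S(S(S(S(add(add(SZ, SZ), add(Z, Z))))))))
  →24  S(S(S(S(S(S(add(S(add(Z, SZ)), add(Z, Z))))))))
  →25  S(S(S(S(S(S(S(add(add(Z, SZ), add(Z, Z)))))))))
  →26  S(S(S(S(S(S(S(add(SZ, add(Z, Z)))))))))
  →27  S(S(S(S(S(S(S(S(add(Z, add(Z, Z))))))))))
  →28  S(S(S(S(S(S(S(S(add(Z, Z)))))))))
  →29  S^8(Z)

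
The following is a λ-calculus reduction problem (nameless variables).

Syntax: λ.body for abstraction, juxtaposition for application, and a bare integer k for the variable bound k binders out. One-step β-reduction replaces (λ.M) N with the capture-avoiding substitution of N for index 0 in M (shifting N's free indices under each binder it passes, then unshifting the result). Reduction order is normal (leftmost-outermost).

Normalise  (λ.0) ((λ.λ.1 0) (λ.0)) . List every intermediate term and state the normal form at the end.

Answer: normal form = λ.0  (in 3 steps)

Reduction:
  start: (λ.0) ((λ.λ.1 0) (λ.0))
  [1] (λ.λ.1 0) (λ.0)
  [2] λ.(λ.0) 0
  [3] λ.0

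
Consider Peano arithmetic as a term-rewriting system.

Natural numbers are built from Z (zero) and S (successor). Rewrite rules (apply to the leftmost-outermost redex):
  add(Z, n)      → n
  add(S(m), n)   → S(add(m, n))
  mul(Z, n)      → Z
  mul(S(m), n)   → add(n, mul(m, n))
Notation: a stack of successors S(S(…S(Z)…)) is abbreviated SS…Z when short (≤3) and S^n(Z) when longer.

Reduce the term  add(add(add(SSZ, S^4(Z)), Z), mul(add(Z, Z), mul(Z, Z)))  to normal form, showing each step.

  start: add(add(add(SSZ, S^4(Z)), Z), mul(add(Z, Z), mul(Z, Z)))
  →1  add(add(S(add(SZ, S^4(Z))), Z), mul(add(Z, Z), mul(Z, Z)))
  →2  add(S(add(add(SZ, S^4(Z)), Z)), mul(add(Z, Z), mul(Z, Z)))
  →3  S(add(add(add(SZ, S^4(Z)), Z), mul(add(Z, Z), mul(Z, Z))))
  →4  S(add(add(S(add(Z, S^4(Z))), Z), mul(add(Z, Z), mul(Z, Z))))
  →5  S(add(S(add(add(Z, S^4(Z)), Z)), mul(add(Z, Z), mul(Z, Z))))
  →6  S(S(add(add(add(Z, S^4(Z)), Z), mul(add(Z, Z), mul(Z, Z)))))
  →7  S(S(add(add(S^4(Z), Z), mul(add(Z, Z), mul(Z, Z)))))
  →8  S(S(add(S(add(SSSZ, Z)), mul(add(Z, Z), mul(Z, Z)))))
  →9  S(S(S(add(add(SSSZ, Z), mul(add(Z, Z), mul(Z, Z))))))
  →10  S(S(S(add(S(add(SSZ, Z)), mul(add(Z, Z), mul(Z, Z))))))
  →11  S(S(S(S(add(add(SSZ, Z), mul(add(Z, Z), mul(Z, Z)))))))
  →12  S(S(S(S(add(S(add(SZ, Z)), mul(add(Z, Z), mul(Z, Z)))))))
  →13  S(S(S(S(S(add(add(SZ, Z), mul(add(Z, Z), mul(Z, Z))))))))
  →14  S(S(S(S(S(add(S(add(Z, Z)), mul(add(Z, Z), mul(Z, Z))))))))
  →15  S(S(S(S(S(S(add(add(Z, Z), mul(add(Z, Z), mul(Z, Z)))))))))
  →16  S(S(S(S(S(S(add(Z, mul(add(Z, Z), mul(Z, Z)))))))))
  →17  S(S(S(S(S(S(mul(add(Z, Z), mul(Z, Z))))))))
  →18  S(S(S(S(S(S(mul(Z, mul(Z, Z))))))))
  →19  S^6(Z)

Answer: normal form = S^6(Z)  (in 19 steps)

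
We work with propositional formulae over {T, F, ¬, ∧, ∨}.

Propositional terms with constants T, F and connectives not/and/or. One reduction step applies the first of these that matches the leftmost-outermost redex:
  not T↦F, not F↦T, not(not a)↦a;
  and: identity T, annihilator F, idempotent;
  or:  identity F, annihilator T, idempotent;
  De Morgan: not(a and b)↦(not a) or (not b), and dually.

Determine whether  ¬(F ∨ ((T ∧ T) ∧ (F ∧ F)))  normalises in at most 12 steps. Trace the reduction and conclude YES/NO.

Answer: YES — reaches normal form T in 11 ≤ 12 steps

Working:
  start: ¬(F ∨ ((T ∧ T) ∧ (F ∧ F)))
  step 1: ¬F ∧ ¬((T ∧ T) ∧ (F ∧ F))
  step 2: T ∧ ¬((T ∧ T) ∧ (F ∧ F))
  step 3: ¬((T ∧ T) ∧ (F ∧ F))
  step 4: ¬(T ∧ T) ∨ ¬(F ∧ F)
  step 5: (¬T ∨ ¬T) ∨ ¬(F ∧ F)
  step 6: ¬T ∨ ¬(F ∧ F)
  step 7: F ∨ ¬(F ∧ F)
  step 8: ¬(F ∧ F)
  step 9: ¬F ∨ ¬F
  step 10: ¬F
  step 11: T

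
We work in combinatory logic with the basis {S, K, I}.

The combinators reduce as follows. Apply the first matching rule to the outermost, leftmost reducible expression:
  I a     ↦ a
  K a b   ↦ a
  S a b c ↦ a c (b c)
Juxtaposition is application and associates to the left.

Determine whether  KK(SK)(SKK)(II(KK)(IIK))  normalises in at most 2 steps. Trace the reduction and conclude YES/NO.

Answer: YES — reaches normal form SKK in 2 ≤ 2 steps

Reduction:
  start: KK(SK)(SKK)(II(KK)(IIK))
  →1  K(SKK)(II(KK)(IIK))
  →2  SKK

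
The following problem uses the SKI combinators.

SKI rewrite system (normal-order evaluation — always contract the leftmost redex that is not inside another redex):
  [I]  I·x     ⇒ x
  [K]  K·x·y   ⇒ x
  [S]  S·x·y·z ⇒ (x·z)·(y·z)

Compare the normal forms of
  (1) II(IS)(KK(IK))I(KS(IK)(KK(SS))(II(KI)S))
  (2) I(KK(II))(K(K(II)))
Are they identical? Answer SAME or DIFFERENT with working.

Term A:
  start: II(IS)(KK(IK))I(KS(IK)(KK(SS))(II(KI)S))
  step 1: I(IS)(KK(IK))I(KS(IK)(KK(SS))(II(KI)S))
  step 2: IS(KK(IK))I(KS(IK)(KK(SS))(II(KI)S))
  step 3: S(KK(IK))I(KS(IK)(KK(SS))(II(KI)S))
  step 4: KK(IK)(KS(IK)(KK(SS))(II(KI)S))(I(KS(IK)(KK(SS))(II(KI)S)))
  step 5: K(KS(IK)(KK(SS))(II(KI)S))(I(KS(IK)(KK(SS))(II(KI)S)))
  step 6: KS(IK)(KK(SS))(II(KI)S)
  step 7: S(KK(SS))(II(KI)S)
  step 8: SK(II(KI)S)
  step 9: SK(I(KI)S)
  step 10: SK(KIS)
  step 11: SKI

Term B:
  start: I(KK(II))(K(K(II)))
  step 1: KK(II)(K(K(II)))
  step 2: K(K(K(II)))
  step 3: K(K(KI))

Answer: DIFFERENT — A ⇓ SKI, B ⇓ K(K(KI))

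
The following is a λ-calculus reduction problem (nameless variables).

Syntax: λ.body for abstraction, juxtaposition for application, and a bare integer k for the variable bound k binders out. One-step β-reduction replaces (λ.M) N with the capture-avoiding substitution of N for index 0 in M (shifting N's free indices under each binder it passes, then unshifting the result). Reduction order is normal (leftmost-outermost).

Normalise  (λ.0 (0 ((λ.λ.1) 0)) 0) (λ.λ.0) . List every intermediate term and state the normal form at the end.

  start: (λ.0 (0 ((λ.λ.1) 0)) 0) (λ.λ.0)
  step 1: (λ.λ.0) ((λ.λ.0) ((λ.λ.1) (λ.λ.0))) (λ.λ.0)
  step 2: (λ.0) (λ.λ.0)
  step 3: λ.λ.0

Answer: normal form = λ.λ.0  (in 3 steps)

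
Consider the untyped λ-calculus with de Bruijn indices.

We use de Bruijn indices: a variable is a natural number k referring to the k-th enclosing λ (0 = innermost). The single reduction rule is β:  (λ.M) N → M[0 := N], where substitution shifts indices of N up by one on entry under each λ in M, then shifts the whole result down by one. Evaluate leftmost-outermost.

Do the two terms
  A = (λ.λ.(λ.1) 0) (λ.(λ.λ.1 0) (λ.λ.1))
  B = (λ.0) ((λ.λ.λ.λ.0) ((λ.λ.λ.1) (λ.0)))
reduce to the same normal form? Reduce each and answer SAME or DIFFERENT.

Term A:
  start: (λ.λ.(λ.1) 0) (λ.(λ.λ.1 0) (λ.λ.1))
  →1  λ.(λ.1) 0
  →2  λ.0

Term B:
  start: (λ.0) ((λ.λ.λ.λ.0) ((λ.λ.λ.1) (λ.0)))
  →1  (λ.λ.λ.λ.0) ((λ.λ.λ.1) (λ.0))
  →2  λ.λ.λ.0

Answer: DIFFERENT — A ⇓ λ.0, B ⇓ λ.λ.λ.0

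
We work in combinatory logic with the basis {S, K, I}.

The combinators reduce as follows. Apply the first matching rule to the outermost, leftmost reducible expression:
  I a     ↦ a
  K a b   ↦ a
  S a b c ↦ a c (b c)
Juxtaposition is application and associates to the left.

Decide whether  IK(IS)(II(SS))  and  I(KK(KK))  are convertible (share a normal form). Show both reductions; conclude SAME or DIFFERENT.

Answer: DIFFERENT — A ⇓ S, B ⇓ K

Derivation:
Term A:
  start: IK(IS)(II(SS))
  →1  K(IS)(II(SS))
  →2  IS
  →3  S

Term B:
  start: I(KK(KK))
  →1  KK(KK)
  →2  K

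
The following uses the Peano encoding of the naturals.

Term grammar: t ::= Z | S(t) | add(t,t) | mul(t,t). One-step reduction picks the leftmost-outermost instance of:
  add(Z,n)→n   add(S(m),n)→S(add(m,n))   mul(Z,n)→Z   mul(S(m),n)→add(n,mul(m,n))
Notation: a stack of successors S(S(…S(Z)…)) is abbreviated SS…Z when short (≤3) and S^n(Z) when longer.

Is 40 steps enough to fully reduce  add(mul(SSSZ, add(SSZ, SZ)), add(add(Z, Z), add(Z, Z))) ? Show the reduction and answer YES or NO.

Answer: YES — reaches normal form S^9(Z) in 38 ≤ 40 steps

Working:
  start: add(mul(SSSZ, add(SSZ, SZ)), add(add(Z, Z), add(Z, Z)))
  [1] add(add(add(SSZ, SZ), mul(SSZ, add(SSZ, SZ))), add(add(Z, Z), add(Z, Z)))
  [2] add(add(S(add(SZ, SZ)), mul(SSZ, add(SSZ, SZ))), add(add(Z, Z), add(Z, Z)))
  [3] add(S(add(add(SZ, SZ), mul(SSZ, add(SSZ, SZ)))), add(add(Z, Z), add(Z, Z)))
  [4] S(add(add(add(SZ, SZ), mul(SSZ, add(SSZ, SZ))), add(add(Z, Z), add(Z, Z))))
  [5] S(add(add(S(add(Z, SZ)), mul(SSZ, add(SSZ, SZ))), add(add(Z, Z), add(Z, Z))))
  [6] S(add(S(add(add(Z, SZ), mul(SSZ, add(SSZ, SZ)))), add(add(Z, Z), add(Z, Z))))
  [7] S(S(add(add(add(Z, SZ), mul(SSZ, add(SSZ, SZ))), add(add(Z, Z), add(Z, Z)))))
  [8] S(S(add(add(SZ, mul(SSZ, add(SSZ, SZ))), add(add(Z, Z), add(Z, Z)))))
  [9] S(S(add(S(add(Z, mul(SSZ, add(SSZ, SZ)))), add(add(Z, Z), add(Z, Z)))))
  [10] S(S(S(add(add(Z, mul(SSZ, add(SSZ, SZ))), add(add(Z, Z), add(Z, Z))))))
  [11] S(S(S(add(mul(SSZ, add(SSZ, SZ)), add(add(Z, Z), add(Z, Z))))))
  [12] S(S(S(add(add(add(SSZ, SZ), mul(SZ, add(SSZ, SZ))), add(add(Z, Z), add(Z, Z))))))
  [13] S(S(S(add(add(S(add(SZ, SZ)), mul(SZ, add(SSZ, SZ))), add(add(Z, Z), add(Z, Z))))))
  [14] S(S(S(add(S(add(add(SZ, SZ), mul(SZ, add(SSZ, SZ)))), add(add(Z, Z), add(Z, Z))))))
  [15] S(S(S(S(add(add(add(SZ, SZ), mul(SZ, add(SSZ, SZ))), add(add(Z, Z), add(Z, Z)))))))
  [16] S(S(S(S(add(add(S(add(Z, SZ)), mul(SZ, add(SSZ, SZ))), add(add(Z, Z), add(Z, Z)))))))
  [17] S(S(S(S(add(S(add(add(Z, SZ), mul(SZ, add(SSZ, SZ)))), add(add(Z, Z), add(Z, Z)))))))
  [18] S(S(S(S(S(add(add(add(Z, SZ), mul(SZ, add(SSZ, SZ))), add(add(Z, Z), add(Z, Z))))))))
  [19] S(S(S(S(S(add(add(SZ, mul(SZ, add(SSZ, SZ))), add(add(Z, Z), add(Z, Z))))))))
  [20] S(S(S(S(S(add(S(add(Z, mul(SZ, add(SSZ, SZ)))), add(add(Z, Z), add(Z, Z))))))))
  [21] S(S(S(S(S(S(add(add(Z, mul(SZ, add(SSZ, SZ))), add(add(Z, Z), add(Z, Z)))))))))
  [22] S(S(S(S(S(S(add(mul(SZ, add(SSZ, SZ)), add(add(Z, Z), add(Z, Z)))))))))
  [23] S(S(S(S(S(S(add(add(add(SSZ, SZ), mul(Z, add(SSZ, SZ))), add(add(Z, Z), add(Z, Z)))))))))
  [24] S(S(S(S(S(S(add(add(S(add(SZ, SZ)), mul(Z, add(SSZ, SZ))), add(add(Z, Z), add(Z, Z)))))))))
  [25] S(S(S(S(S(S(add(S(add(add(SZ, SZ), mul(Z, add(SSZ, SZ)))), add(add(Z, Z), add(Z, Z)))))))))
  [26] S(S(S(S(S(S(S(add(add(add(SZ, SZ), mul(Z, add(SSZ, SZ))), add(add(Z, Z), add(Z, Z))))))))))
  [27] S(S(S(S(S(S(S(add(add(S(add(Z, SZ)), mul(Z, add(SSZ, SZ))), add(add(Z, Z), add(Z, Z))))))))))
  [28] S(S(S(S(S(S(S(add(S(add(add(Z, SZ), mul(Z, add(SSZ, SZ)))), add(add(Z, Z), add(Z, Z))))))))))
  [29] S(S(S(S(S(S(S(S(add(add(add(Z, SZ), mul(Z, add(SSZ, SZ))), add(add(Z, Z), add(Z, Z)))))))))))
  [30] S(S(S(S(S(S(S(S(add(add(SZ, mul(Z, add(SSZ, SZ))), add(add(Z, Z), add(Z, Z)))))))))))
  [31] S(S(S(S(S(S(S(S(add(S(add(Z, mul(Z, add(SSZ, SZ)))), add(add(Z, Z), add(Z, Z)))))))))))
  [32] S(S(S(S(S(S(S(S(S(add(add(Z, mul(Z, add(SSZ, SZ))), add(add(Z, Z), add(Z, Z))))))))))))
  [33] S(S(S(S(S(S(S(S(S(add(mul(Z, add(SSZ, SZ)), add(add(Z, Z), add(Z, Z))))))))))))
  [34] S(S(S(S(S(S(S(S(S(add(Z, add(add(Z, Z), add(Z, Z))))))))))))
  [35] S(S(S(S(S(S(S(S(S(add(add(Z, Z), add(Z, Z)))))))))))
  [36] S(S(S(S(S(S(S(S(S(add(Z, add(Z, Z)))))))))))
  [37] S(S(S(S(S(S(S(S(S(add(Z, Z))))))))))
  [38] S^9(Z)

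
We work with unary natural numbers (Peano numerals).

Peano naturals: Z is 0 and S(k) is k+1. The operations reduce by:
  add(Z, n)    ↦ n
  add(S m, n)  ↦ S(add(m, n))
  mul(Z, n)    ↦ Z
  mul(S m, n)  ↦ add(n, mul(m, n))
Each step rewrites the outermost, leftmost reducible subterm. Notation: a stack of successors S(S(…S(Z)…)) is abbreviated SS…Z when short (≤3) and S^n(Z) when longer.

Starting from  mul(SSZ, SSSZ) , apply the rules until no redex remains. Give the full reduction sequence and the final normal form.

Answer: normal form = S^6(Z)  (in 11 steps)

Reduction:
  start: mul(SSZ, SSSZ)
  step 1: add(SSSZ, mul(SZ, SSSZ))
  step 2: S(add(SSZ, mul(SZ, SSSZ)))
  step 3: S(S(add(SZ, mul(SZ, SSSZ))))
  step 4: S(S(S(add(Z, mul(SZ, SSSZ)))))
  step 5: S(S(S(mul(SZ, SSSZ))))
  step 6: S(S(S(add(SSSZ, mul(Z, SSSZ)))))
  step 7: S(S(S(S(add(SSZ, mul(Z, SSSZ))))))
  step 8: S(S(S(S(S(add(SZ, mul(Z, SSSZ)))))))
  step 9: S(S(S(S(S(S(add(Z, mul(Z, SSSZ))))))))
  step 10: S(S(S(S(S(S(mul(Z, SSSZ)))))))
  step 11: S^6(Z)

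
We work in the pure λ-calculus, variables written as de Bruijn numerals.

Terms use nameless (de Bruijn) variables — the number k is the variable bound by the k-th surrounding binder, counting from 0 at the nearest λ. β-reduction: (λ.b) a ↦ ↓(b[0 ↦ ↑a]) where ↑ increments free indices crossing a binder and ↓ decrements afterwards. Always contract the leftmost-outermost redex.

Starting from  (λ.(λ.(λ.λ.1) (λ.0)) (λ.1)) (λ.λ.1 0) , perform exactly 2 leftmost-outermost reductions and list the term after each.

  start: (λ.(λ.(λ.λ.1) (λ.0)) (λ.1)) (λ.λ.1 0)
  step 1: (λ.(λ.λ.1) (λ.0)) (λ.λ.λ.1 0)
  step 2: (λ.λ.1) (λ.0)

Answer: after 2 steps: (λ.λ.1) (λ.0)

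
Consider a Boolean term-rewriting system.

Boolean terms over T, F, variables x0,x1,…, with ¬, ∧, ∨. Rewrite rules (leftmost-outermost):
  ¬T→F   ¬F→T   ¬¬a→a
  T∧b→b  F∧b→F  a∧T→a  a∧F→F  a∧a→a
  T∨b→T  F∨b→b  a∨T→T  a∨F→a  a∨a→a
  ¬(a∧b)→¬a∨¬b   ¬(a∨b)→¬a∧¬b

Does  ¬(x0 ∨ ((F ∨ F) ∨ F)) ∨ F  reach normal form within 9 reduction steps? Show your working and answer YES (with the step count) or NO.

  start: ¬(x0 ∨ ((F ∨ F) ∨ F)) ∨ F
  step 1: ¬(x0 ∨ ((F ∨ F) ∨ F))
  step 2: ¬x0 ∧ ¬((F ∨ F) ∨ F)
  step 3: ¬x0 ∧ (¬(F ∨ F) ∧ ¬F)
  step 4: ¬x0 ∧ ((¬F ∧ ¬F) ∧ ¬F)
  step 5: ¬x0 ∧ (¬F ∧ ¬F)
  step 6: ¬x0 ∧ ¬F
  step 7: ¬x0 ∧ T
  step 8: ¬x0

Answer: YES — reaches normal form ¬x0 in 8 ≤ 9 steps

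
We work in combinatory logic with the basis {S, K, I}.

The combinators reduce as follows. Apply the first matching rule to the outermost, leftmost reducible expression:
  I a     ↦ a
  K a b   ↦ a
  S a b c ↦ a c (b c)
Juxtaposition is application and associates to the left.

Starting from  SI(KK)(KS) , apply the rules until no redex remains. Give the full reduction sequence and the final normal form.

  start: SI(KK)(KS)
  [1] I(KS)(KK(KS))
  [2] KS(KK(KS))
  [3] S

Answer: normal form = S  (in 3 steps)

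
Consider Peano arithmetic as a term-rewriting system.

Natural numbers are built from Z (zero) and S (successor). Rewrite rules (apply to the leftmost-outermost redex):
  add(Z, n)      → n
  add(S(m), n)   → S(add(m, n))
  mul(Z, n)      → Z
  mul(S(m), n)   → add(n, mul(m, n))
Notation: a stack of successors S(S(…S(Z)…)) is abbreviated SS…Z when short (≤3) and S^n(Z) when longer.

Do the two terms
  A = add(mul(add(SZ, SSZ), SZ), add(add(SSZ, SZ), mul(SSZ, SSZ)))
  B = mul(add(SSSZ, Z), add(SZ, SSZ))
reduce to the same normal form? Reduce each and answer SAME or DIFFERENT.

Answer: DIFFERENT — A ⇓ S^10(Z), B ⇓ S^9(Z)

Working:
Term A:
  start: add(mul(add(SZ, SSZ), SZ), add(add(SSZ, SZ), mul(SSZ, SSZ)))
  →1  add(mul(S(add(Z, SSZ)), SZ), add(add(SSZ, SZ), mul(SSZ, SSZ)))
  →2  add(add(SZ, mul(add(Z, SSZ), SZ)), add(add(SSZ, SZ), mul(SSZ, SSZ)))
  →3  add(S(add(Z, mul(add(Z, SSZ), SZ))), add(add(SSZ, SZ), mul(SSZ, SSZ)))
  →4  S(add(add(Z, mul(add(Z, SSZ), SZ)), add(add(SSZ, SZ), mul(SSZ, SSZ))))
  →5  S(add(mul(add(Z, SSZ), SZ), add(add(SSZ, SZ), mul(SSZ, SSZ))))
  →6  S(add(mul(SSZ, SZ), add(add(SSZ, SZ), mul(SSZ, SSZ))))
  →7  S(add(add(SZ, mul(SZ, SZ)), add(add(SSZ, SZ), mul(SSZ, SSZ))))
  →8  S(add(S(add(Z, mul(SZ, SZ))), add(add(SSZ, SZ), mul(SSZ, SSZ))))
  →9  S(S(add(add(Z, mul(SZ, SZ)), add(add(SSZ, SZ), mul(SSZ, SSZ)))))
  →10  S(S(add(mul(SZ, SZ), add(add(SSZ, SZ), mul(SSZ, SSZ)))))
  →11  S(S(add(add(SZ, mul(Z, SZ)), add(add(SSZ, SZ), mul(SSZ, SSZ)))))
  →12  S(S(add(S(add(Z, mul(Z, SZ))), add(add(SSZ, SZ), mul(SSZ, SSZ)))))
  →13  S(S(S(add(add(Z, mul(Z, SZ)), add(add(SSZ, SZ), mul(SSZ, SSZ))))))
  →14  S(S(S(add(mul(Z, SZ), add(add(SSZ, SZ), mul(SSZ, SSZ))))))
  →15  S(S(S(add(Z, add(add(SSZ, SZ), mul(SSZ, SSZ))))))
  →16  S(S(S(add(add(SSZ, SZ), mul(SSZ, SSZ)))))
  →17  S(S(S(add(S(add(SZ, SZ)), mul(SSZ, SSZ)))))
  →18  S(S(S(S(add(add(SZ, SZ), mul(SSZ, SSZ))))))
  →19  S(S(S(S(add(S(add(Z, SZ)), mul(SSZ, SSZ))))))
  →20  S(S(S(S(S(add(add(Z, SZ), mul(SSZ, SSZ)))))))
  →21  S(S(S(S(S(add(SZ, mul(SSZ, SSZ)))))))
  →22  S(S(S(S(S(S(add(Z, mul(SSZ, SSZ))))))))
  →23  S(S(S(S(S(S(mul(SSZ, SSZ)))))))
  →24  S(S(S(S(S(S(add(SSZ, mul(SZ, SSZ))))))))
  →25  S(S(S(S(S(S(S(add(SZ, mul(SZ, SSZ)))))))))
  →26  S(S(S(S(S(S(S(S(add(Z, mul(SZ, SSZ))))))))))
  →27  S(S(S(S(S(S(S(S(mul(SZ, SSZ)))))))))
  →28  S(S(S(S(S(S(S(S(add(SSZ, mul(Z, SSZ))))))))))
  →29  S(S(S(S(S(S(S(S(S(add(SZ, mul(Z, SSZ)))))))))))
  →30  S(S(S(S(S(S(S(S(S(S(add(Z, mul(Z, SSZ))))))))))))
  →31  S(S(S(S(S(S(S(S(S(S(mul(Z, SSZ)))))))))))
  →32  S^10(Z)

Term B:
  start: mul(add(SSSZ, Z), add(SZ, SSZ))
  →1  mul(S(add(SSZ, Z)), add(SZ, SSZ))
  →2  add(add(SZ, SSZ), mul(add(SSZ, Z), add(SZ, SSZ)))
  →3  add(S(add(Z, SSZ)), mul(add(SSZ, Z), add(SZ, SSZ)))
  →4  S(add(add(Z, SSZ), mul(add(SSZ, Z), add(SZ, SSZ))))
  →5  S(add(SSZ, mul(add(SSZ, Z), add(SZ, SSZ))))
  →6  S(S(add(SZ, mul(add(SSZ, Z), add(SZ, SSZ)))))
  →7  S(S(S(add(Z, mul(add(SSZ, Z), add(SZ, SSZ))))))
  →8  S(S(S(mul(add(SSZ, Z), add(SZ, SSZ)))))
  →9  S(S(S(mul(S(add(SZ, Z)), add(SZ, SSZ)))))
  →10  S(S(S(add(add(SZ, SSZ), mul(add(SZ, Z), add(SZ, SSZ))))))
  →11  S(S(S(add(S(add(Z, SSZ)), mul(add(SZ, Z), add(SZ, SSZ))))))
  →12  S(S(S(S(add(add(Z, SSZ), mul(add(SZ, Z), add(SZ, SSZ)))))))
  →13  S(S(S(S(add(SSZ, mul(add(SZ, Z), add(SZ, SSZ)))))))
  →14  S(S(S(S(S(add(SZ, mul(add(SZ, Z), add(SZ, SSZ))))))))
  →15  S(S(S(S(S(S(add(Z, mul(add(SZ, Z), add(SZ, SSZ)))))))))
  →16  S(S(S(S(S(S(mul(add(SZ, Z), add(SZ, SSZ))))))))
  →17  S(S(S(S(S(S(mul(S(add(Z, Z)), add(SZ, SSZ))))))))
  →18  S(S(S(S(S(S(add(add(SZ, SSZ), mul(add(Z, Z), add(SZ, SSZ)))))))))
  →19  S(S(S(S(S(S(add(S(add(Z, SSZ)), mul(add(Z, Z), add(SZ, SSZ)))))))))
  →20  S(S(S(S(S(S(S(add(add(Z, SSZ), mul(add(Z, Z), add(SZ, SSZ))))))))))
  →21  S(S(S(S(S(S(S(add(SSZ, mul(add(Z, Z), add(SZ, SSZ))))))))))
  →22  S(S(S(S(S(S(S(S(add(SZ, mul(add(Z, Z), add(SZ, SSZ)))))))))))
  →23  S(S(S(S(S(S(S(S(S(add(Z, mul(add(Z, Z), add(SZ, SSZ))))))))))))
  →24  S(S(S(S(S(S(S(S(S(mul(add(Z, Z), add(SZ, SSZ)))))))))))
  →25  S(S(S(S(S(S(S(S(S(mul(Z, add(SZ, SSZ)))))))))))
  →26  S^9(Z)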